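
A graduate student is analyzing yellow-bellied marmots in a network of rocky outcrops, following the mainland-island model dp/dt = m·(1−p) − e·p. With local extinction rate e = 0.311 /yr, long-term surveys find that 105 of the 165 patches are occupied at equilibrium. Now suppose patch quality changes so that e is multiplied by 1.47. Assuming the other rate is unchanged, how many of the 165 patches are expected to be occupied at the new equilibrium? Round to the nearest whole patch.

Observed p* = 105/165 = 0.63636.
Balance m(1−p*) = e·p* gives m = e·p*/(1−p*) = 0.311×0.63636/0.36364 = 0.54424.
New p* = m/(m+e) = 0.54424/(0.54424+0.45717) = 0.54347.
Expected occupied = 165 × 0.54347 = 89.67 ≈ 90.

90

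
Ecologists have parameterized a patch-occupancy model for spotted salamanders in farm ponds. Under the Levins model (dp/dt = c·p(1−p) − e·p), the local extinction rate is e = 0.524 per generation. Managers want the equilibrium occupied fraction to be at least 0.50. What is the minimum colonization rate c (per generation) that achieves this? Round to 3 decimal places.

p* = 1 − e/c ≥ 0.50 requires e/c ≤ 0.5000, i.e. c ≥ e/0.5000.
c_min = 0.524/0.5000 = 1.0480.

1.048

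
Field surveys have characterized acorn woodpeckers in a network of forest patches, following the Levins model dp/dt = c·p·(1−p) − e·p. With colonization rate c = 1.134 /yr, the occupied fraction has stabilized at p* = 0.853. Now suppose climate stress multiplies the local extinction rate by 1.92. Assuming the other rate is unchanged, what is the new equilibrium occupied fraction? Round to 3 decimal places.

0.718

Balance c(1−p*) = e gives e = 1.134×(1 − 0.85300) = 0.16670.
New p* = 1 − e/c = 1 − 0.32006/1.13400 = 0.71776.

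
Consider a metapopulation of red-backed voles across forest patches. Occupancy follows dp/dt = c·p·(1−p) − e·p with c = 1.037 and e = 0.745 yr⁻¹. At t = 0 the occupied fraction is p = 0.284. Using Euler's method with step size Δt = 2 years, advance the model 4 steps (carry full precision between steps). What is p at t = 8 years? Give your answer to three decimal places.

0.282

Update rule: p ← p + [c·p·(1−p) − e·p]·Δt with Δt = 2.
t = 2: p = 0.28400 + (-0.00142) = 0.28258
t = 4: p = 0.28258 + (-0.00058) = 0.28199
t = 6: p = 0.28199 + (-0.00024) = 0.28175
t = 8: p = 0.28175 + (-0.00010) = 0.28165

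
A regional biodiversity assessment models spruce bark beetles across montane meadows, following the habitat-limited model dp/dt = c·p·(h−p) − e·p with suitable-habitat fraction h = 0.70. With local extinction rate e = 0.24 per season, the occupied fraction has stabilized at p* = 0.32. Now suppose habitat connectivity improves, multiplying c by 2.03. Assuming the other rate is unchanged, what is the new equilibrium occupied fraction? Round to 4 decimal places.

Balance c(h−p*) = e gives c = e/(0.7 − 0.32000) = 0.24/0.38000 = 0.63158.
New p* = 0.7 − e/c = 0.7 − 0.24000/1.28211 = 0.51281.

0.5128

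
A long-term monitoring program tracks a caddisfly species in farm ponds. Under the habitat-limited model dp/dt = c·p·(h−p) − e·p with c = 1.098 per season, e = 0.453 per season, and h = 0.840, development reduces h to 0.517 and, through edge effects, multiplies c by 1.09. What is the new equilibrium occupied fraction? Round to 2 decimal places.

0.14

Before: p* = h − e/c = 0.840 − 0.453/1.098 = 0.840 − 0.4126 = 0.4274.
After: c = 1.19682, e = 0.453, h = 0.517; p* = 0.517 − 0.453/1.19682 = 0.1385.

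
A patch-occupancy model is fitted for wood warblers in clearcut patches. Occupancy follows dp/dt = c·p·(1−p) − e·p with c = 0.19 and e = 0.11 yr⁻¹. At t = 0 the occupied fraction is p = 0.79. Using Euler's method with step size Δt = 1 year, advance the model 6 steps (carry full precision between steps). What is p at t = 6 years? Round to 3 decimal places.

0.581

Update rule: p ← p + [c·p·(1−p) − e·p]·Δt with Δt = 1.
p: 0.79000 → 0.73462  (Δp = -0.05538)
p: 0.73462 → 0.69085  (Δp = -0.04377)
p: 0.69085 → 0.65544  (Δp = -0.03541)
p: 0.65544 → 0.62625  (Δp = -0.02919)
p: 0.62625 → 0.60183  (Δp = -0.02442)
p: 0.60183 → 0.58116  (Δp = -0.02067)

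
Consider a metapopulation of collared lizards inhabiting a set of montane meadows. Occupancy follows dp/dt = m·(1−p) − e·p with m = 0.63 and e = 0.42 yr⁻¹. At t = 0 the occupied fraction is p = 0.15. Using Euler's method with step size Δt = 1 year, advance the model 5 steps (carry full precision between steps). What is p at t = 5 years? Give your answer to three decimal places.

0.600

Update rule: p ← p + [m·(1−p) − e·p]·Δt with Δt = 1.
step 1: Δp = +0.47250, p = 0.62250
step 2: Δp = -0.02362, p = 0.59888
step 3: Δp = +0.00118, p = 0.60006
step 4: Δp = -0.00006, p = 0.60000
step 5: Δp = +0.00000, p = 0.60000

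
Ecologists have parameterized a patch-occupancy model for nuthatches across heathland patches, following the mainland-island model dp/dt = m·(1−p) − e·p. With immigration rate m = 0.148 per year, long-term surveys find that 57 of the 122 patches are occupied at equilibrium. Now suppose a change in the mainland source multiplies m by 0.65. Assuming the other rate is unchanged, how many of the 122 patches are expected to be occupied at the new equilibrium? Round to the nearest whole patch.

Observed p* = 57/122 = 0.46721.
Balance m(1−p*) = e·p* gives e = m(1−p*)/p* = 0.148×0.53279/0.46721 = 0.16877.
New p* = m/(m+e) = 0.09620/(0.09620+0.16877) = 0.36306.
Expected occupied = 122 × 0.36306 = 44.29 ≈ 44.

44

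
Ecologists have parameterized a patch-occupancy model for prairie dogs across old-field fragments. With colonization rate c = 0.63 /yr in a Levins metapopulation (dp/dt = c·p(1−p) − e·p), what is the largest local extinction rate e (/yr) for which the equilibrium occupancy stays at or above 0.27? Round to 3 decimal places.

1 − e/c ≥ 0.27 ⇒ e ≤ c(1 − 0.27) = 0.63 × 0.7300.
e_max = 0.4599.

0.460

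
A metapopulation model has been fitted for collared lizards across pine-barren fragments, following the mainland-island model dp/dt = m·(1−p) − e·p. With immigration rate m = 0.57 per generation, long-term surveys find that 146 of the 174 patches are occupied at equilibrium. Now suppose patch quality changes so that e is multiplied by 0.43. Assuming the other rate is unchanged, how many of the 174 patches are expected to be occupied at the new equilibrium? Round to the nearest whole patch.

161

Observed p* = 146/174 = 0.83908.
Balance m(1−p*) = e·p* gives e = m(1−p*)/p* = 0.57×0.16092/0.83908 = 0.10932.
New p* = m/(m+e) = 0.57000/(0.57000+0.04701) = 0.92381.
Expected occupied = 174 × 0.92381 = 160.74 ≈ 161.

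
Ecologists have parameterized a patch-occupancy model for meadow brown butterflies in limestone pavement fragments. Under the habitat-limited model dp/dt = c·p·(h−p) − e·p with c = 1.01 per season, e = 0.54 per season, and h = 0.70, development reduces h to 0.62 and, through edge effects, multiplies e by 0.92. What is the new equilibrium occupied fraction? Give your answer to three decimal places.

Before: p* = h − e/c = 0.70 − 0.54/1.01 = 0.70 − 0.5347 = 0.1653.
After: c = 1.01, e = 0.4968, h = 0.62; p* = 0.62 − 0.4968/1.01 = 0.1281.

0.128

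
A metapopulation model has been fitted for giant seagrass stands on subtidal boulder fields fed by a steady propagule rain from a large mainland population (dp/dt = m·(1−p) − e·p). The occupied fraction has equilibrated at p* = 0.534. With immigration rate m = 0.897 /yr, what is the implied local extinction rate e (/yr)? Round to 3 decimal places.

At equilibrium m(1−p*) = e·p*, so e = m(1−p*)/p*.
e = 0.897 × 0.4660 / 0.534 = 0.7828.

0.783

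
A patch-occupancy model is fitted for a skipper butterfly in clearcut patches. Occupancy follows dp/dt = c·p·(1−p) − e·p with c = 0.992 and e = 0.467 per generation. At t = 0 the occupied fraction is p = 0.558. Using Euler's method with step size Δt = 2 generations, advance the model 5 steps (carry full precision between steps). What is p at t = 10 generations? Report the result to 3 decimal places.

0.529

Update rule: p ← p + [c·p·(1−p) − e·p]·Δt with Δt = 2.
p: 0.55800 → 0.52615  (Δp = -0.03185)
p: 0.52615 → 0.52937  (Δp = +0.00322)
p: 0.52937 → 0.52923  (Δp = -0.00014)
p: 0.52923 → 0.52923  (Δp = +0.00001)
p: 0.52923 → 0.52923  (Δp = -0.00000)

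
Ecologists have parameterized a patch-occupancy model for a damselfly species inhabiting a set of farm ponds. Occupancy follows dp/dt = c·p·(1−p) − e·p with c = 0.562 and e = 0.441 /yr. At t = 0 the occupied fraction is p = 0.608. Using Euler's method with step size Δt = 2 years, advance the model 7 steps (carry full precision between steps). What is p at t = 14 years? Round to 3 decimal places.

Update rule: p ← p + [c·p·(1−p) − e·p]·Δt with Δt = 2.
  1  |  dp/dt·Δt = -0.268366  |  p_1 = 0.339634
  2  |  dp/dt·Δt = -0.047463  |  p_2 = 0.292170
  3  |  dp/dt·Δt = -0.025243  |  p_3 = 0.266927
  4  |  dp/dt·Δt = -0.015489  |  p_4 = 0.251438
  5  |  dp/dt·Δt = -0.010213  |  p_5 = 0.241226
  6  |  dp/dt·Δt = -0.007029  |  p_6 = 0.234197
  7  |  dp/dt·Δt = -0.004974  |  p_7 = 0.229223

0.229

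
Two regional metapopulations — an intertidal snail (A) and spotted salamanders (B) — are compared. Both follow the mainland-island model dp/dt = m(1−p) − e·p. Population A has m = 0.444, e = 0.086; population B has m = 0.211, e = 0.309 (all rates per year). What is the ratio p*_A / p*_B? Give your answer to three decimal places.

2.065

A: p*_A = m/(m+e) = 0.444/0.5300 = 0.8377.
B: p*_B = 0.211/0.5200 = 0.4058.
p*_A / p*_B = 0.8377/0.4058 = 2.0646.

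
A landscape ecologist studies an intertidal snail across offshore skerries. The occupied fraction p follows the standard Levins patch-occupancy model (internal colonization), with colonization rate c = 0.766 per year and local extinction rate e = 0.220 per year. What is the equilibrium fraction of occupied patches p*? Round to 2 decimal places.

At equilibrium, colonization balances extinction: c·p*·(1−p*) = e·p*.
So p* = 1 − e/c = 1 − 0.220/0.766 = 1 − 0.2872 = 0.7128.

0.71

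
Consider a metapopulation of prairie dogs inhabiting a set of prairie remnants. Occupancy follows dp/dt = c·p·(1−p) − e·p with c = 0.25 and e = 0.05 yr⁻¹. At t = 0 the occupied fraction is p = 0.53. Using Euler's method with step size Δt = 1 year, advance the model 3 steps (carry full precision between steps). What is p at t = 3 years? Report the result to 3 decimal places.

Update rule: p ← p + [c·p·(1−p) − e·p]·Δt with Δt = 1.
p: 0.53000 → 0.56578  (Δp = +0.03577)
p: 0.56578 → 0.59890  (Δp = +0.03313)
p: 0.59890 → 0.62901  (Δp = +0.03011)

0.629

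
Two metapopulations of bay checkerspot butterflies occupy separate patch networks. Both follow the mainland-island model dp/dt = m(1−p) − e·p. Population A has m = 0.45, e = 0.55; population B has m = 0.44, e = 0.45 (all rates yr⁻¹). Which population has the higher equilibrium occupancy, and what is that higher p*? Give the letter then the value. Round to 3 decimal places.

A: p*_A = m/(m+e) = 0.45/1.0000 = 0.4500.
B: p*_B = 0.44/0.8900 = 0.4944.
B is higher at 0.4944.

B, 0.494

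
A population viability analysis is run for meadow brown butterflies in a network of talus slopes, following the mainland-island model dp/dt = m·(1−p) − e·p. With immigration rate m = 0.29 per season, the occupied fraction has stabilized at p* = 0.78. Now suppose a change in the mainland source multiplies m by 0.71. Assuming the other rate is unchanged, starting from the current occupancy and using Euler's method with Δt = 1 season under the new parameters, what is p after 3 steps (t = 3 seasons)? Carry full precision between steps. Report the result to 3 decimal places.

Balance m(1−p*) = e·p* gives e = m(1−p*)/p* = 0.29×0.22000/0.78000 = 0.08179.
Starting from p₀ = 0.78000; update p ← p + (dp/dt)·Δt with the new parameters.
  1  |  dp/dt·Δt = -0.018502  |  p_1 = 0.761498
  2  |  dp/dt·Δt = -0.013179  |  p_2 = 0.748319
  3  |  dp/dt·Δt = -0.009388  |  p_3 = 0.738931

0.739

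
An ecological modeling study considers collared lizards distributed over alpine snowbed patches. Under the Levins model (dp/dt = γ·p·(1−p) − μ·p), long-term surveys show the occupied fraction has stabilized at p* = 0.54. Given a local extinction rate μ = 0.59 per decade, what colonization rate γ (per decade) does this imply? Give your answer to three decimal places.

At equilibrium γ(1−p*) = μ, so γ = μ/(1−p*).
γ = 0.59/(1 − 0.54) = 0.59/0.4600 = 1.2826.

1.283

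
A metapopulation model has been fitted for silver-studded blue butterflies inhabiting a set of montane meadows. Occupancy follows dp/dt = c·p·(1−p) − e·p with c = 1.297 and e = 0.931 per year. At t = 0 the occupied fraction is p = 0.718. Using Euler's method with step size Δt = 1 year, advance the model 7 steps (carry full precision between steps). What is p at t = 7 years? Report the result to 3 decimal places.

0.284

Update rule: p ← p + [c·p·(1−p) − e·p]·Δt with Δt = 1.
  1  |  dp/dt·Δt = -0.405847  |  p_1 = 0.312153
  2  |  dp/dt·Δt = -0.012131  |  p_2 = 0.300022
  3  |  dp/dt·Δt = -0.006939  |  p_3 = 0.293083
  4  |  dp/dt·Δt = -0.004141  |  p_4 = 0.288942
  5  |  dp/dt·Δt = -0.002531  |  p_5 = 0.286412
  6  |  dp/dt·Δt = -0.001568  |  p_6 = 0.284843
  7  |  dp/dt·Δt = -0.000980  |  p_7 = 0.283863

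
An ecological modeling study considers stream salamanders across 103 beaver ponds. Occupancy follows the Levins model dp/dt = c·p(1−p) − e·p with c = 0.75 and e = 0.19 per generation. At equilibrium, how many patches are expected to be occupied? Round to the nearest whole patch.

77

p* = 1 − e/c = 1 − 0.19/0.75 = 0.7467.
Expected occupied patches = N × p* = 103 × 0.7467 = 76.91 ≈ 77.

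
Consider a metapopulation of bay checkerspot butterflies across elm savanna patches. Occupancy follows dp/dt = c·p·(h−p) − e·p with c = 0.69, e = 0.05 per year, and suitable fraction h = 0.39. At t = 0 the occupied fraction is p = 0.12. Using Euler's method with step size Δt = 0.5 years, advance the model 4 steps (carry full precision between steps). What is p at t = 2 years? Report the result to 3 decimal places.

0.154

Update rule: p ← p + [c·p·(h−p) − e·p]·Δt with Δt = 0.5.
  1  |  dp/dt·Δt = +0.008178  |  p_1 = 0.128178
  2  |  dp/dt·Δt = +0.008374  |  p_2 = 0.136552
  3  |  dp/dt·Δt = +0.008526  |  p_3 = 0.145078
  4  |  dp/dt·Δt = +0.008632  |  p_4 = 0.153710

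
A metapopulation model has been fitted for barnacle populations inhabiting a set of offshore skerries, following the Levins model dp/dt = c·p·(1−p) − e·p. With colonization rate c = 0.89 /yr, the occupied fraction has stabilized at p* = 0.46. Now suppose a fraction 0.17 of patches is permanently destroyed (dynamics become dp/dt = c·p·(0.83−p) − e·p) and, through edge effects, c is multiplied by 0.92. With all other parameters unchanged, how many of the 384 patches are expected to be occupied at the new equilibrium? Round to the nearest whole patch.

93

Balance c(1−p*) = e gives e = 0.89×(1 − 0.46000) = 0.48060.
New p* = 0.83 − e/c = 0.83 − 0.48060/0.81880 = 0.24304.
Expected occupied = 384 × 0.24304 = 93.33 ≈ 93.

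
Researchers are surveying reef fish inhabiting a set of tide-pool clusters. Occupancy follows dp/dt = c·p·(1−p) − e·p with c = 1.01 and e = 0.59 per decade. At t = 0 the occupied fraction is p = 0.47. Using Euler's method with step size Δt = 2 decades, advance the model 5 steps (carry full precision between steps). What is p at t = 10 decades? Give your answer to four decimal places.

0.4158

Update rule: p ← p + [c·p·(1−p) − e·p]·Δt with Δt = 2.
p: 0.47000 → 0.41858  (Δp = -0.05142)
p: 0.41858 → 0.41626  (Δp = -0.00232)
p: 0.41626 → 0.41591  (Δp = -0.00036)
p: 0.41591 → 0.41585  (Δp = -0.00006)
p: 0.41585 → 0.41584  (Δp = -0.00001)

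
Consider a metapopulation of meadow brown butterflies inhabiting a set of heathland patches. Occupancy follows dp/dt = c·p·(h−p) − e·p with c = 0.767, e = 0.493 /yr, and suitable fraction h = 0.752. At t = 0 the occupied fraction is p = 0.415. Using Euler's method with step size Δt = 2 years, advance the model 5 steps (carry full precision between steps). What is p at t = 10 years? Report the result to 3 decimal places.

0.140

Update rule: p ← p + [c·p·(h−p) − e·p]·Δt with Δt = 2.
t = 2: p = 0.41500 + (-0.19465) = 0.22035
t = 4: p = 0.22035 + (-0.03756) = 0.18279
t = 6: p = 0.18279 + (-0.02062) = 0.16217
t = 8: p = 0.16217 + (-0.01317) = 0.14900
t = 10: p = 0.14900 + (-0.00909) = 0.13991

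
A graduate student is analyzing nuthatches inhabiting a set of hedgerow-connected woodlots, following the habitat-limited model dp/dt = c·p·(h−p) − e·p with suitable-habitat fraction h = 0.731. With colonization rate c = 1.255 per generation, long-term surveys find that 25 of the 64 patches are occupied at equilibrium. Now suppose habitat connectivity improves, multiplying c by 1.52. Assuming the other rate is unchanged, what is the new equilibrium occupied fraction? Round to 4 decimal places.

0.5071

Observed p* = 25/64 = 0.39062.
Balance c(h−p*) = e gives e = 1.255×(0.731 − 0.39062) = 0.42718.
New p* = 0.731 − e/c = 0.731 − 0.42718/1.90760 = 0.50706.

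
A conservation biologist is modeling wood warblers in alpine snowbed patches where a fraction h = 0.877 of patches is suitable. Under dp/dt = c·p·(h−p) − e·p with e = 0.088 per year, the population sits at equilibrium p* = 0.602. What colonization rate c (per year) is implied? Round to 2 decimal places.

At equilibrium c(h−p*) = e, so c = e/(h−p*).
c = 0.088/(0.877 − 0.602) = 0.088/0.2750 = 0.3200.

0.32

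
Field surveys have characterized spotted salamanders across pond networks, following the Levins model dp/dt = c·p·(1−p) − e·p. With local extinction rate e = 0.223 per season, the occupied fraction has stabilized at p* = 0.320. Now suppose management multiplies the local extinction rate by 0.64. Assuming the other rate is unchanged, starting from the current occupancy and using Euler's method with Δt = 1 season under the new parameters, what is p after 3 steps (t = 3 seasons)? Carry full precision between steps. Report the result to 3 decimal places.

0.394

Balance c(1−p*) = e gives c = e/(1 − 0.32000) = 0.223/0.68000 = 0.32794.
Starting from p₀ = 0.32000; update p ← p + (dp/dt)·Δt with the new parameters.
p: 0.32000 → 0.34569  (Δp = +0.02569)
p: 0.34569 → 0.37053  (Δp = +0.02484)
p: 0.37053 → 0.39414  (Δp = +0.02361)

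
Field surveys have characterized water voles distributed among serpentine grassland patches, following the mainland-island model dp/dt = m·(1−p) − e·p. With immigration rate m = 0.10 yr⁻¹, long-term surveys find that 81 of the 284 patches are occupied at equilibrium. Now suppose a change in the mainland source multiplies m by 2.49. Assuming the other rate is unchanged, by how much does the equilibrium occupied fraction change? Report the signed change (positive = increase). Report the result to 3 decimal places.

Observed p* = 81/284 = 0.28521.
Balance m(1−p*) = e·p* gives e = m(1−p*)/p* = 0.10×0.71479/0.28521 = 0.25062.
New p* = m/(m+e) = 0.24900/(0.24900+0.25062) = 0.49838.
Δp* = 0.49838 − 0.28521 = +0.21317.

0.213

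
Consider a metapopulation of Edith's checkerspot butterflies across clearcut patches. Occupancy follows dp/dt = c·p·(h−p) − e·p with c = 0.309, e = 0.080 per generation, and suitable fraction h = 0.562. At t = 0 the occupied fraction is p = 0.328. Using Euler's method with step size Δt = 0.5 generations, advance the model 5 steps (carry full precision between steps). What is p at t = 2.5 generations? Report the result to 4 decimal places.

Update rule: p ← p + [c·p·(h−p) − e·p]·Δt with Δt = 0.5.
step 1: Δp = -0.00126, p = 0.32674
step 2: Δp = -0.00119, p = 0.32554
step 3: Δp = -0.00113, p = 0.32442
step 4: Δp = -0.00107, p = 0.32335
step 5: Δp = -0.00101, p = 0.32234

0.3223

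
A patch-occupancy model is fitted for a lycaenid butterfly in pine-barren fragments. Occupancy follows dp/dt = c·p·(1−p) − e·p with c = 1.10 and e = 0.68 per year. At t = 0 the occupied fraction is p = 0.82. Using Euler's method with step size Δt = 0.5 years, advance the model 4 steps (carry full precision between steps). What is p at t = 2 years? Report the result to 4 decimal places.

0.4629

Update rule: p ← p + [c·p·(1−p) − e·p]·Δt with Δt = 0.5.
step 1: Δp = -0.19762, p = 0.62238
step 2: Δp = -0.08235, p = 0.54003
step 3: Δp = -0.04699, p = 0.49304
step 4: Δp = -0.03016, p = 0.46288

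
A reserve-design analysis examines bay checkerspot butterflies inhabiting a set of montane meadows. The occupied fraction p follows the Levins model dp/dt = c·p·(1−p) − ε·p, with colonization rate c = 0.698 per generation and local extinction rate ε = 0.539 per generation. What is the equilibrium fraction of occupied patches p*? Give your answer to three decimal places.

0.228

At equilibrium, colonization balances extinction: c·p*·(1−p*) = ε·p*.
So p* = 1 − ε/c = 1 − 0.539/0.698 = 1 − 0.7722 = 0.2278.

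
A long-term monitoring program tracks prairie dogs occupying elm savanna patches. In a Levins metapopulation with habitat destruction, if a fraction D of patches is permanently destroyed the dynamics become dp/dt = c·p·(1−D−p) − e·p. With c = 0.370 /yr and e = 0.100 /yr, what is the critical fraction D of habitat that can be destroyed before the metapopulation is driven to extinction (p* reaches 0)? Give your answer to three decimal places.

The nontrivial equilibrium is p* = (1−D) − e/c; extinction occurs when this hits zero.
So D_crit = 1 − e/c = 1 − 0.100/0.370 = 1 − 0.2703 = 0.7297.
Note this equals the original equilibrium occupancy — the Levins extinction-debt result.

0.730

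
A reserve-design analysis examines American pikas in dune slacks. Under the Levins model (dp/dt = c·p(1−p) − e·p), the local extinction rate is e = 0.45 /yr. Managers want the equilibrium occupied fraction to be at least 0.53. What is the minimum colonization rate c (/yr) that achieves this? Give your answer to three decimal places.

0.957

p* = 1 − e/c ≥ 0.53 requires e/c ≤ 0.4700, i.e. c ≥ e/0.4700.
c_min = 0.45/0.4700 = 0.9574.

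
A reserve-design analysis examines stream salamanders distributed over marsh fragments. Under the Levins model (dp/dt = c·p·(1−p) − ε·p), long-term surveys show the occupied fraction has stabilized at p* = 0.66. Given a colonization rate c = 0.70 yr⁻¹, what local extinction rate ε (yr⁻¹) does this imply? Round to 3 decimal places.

0.238

At equilibrium c(1−p*) = ε.
ε = 0.70 × (1 − 0.66) = 0.70 × 0.3400 = 0.2380.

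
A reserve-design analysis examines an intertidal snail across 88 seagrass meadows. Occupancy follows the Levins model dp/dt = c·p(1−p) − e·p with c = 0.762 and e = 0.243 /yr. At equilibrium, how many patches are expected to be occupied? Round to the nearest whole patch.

p* = 1 − e/c = 1 − 0.243/0.762 = 0.6811.
Expected occupied patches = N × p* = 88 × 0.6811 = 59.94 ≈ 60.

60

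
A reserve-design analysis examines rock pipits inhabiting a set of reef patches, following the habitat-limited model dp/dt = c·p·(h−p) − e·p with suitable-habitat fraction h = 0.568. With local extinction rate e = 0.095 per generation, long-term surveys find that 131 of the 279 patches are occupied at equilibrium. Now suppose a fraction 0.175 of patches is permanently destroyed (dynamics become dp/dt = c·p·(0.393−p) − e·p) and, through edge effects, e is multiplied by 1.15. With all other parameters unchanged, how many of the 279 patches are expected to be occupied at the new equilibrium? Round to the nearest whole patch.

78

Observed p* = 131/279 = 0.46953.
Balance c(h−p*) = e gives c = e/(0.568 − 0.46953) = 0.095/0.09847 = 0.96476.
New p* = 0.393 − e/c = 0.393 − 0.10925/0.96476 = 0.27976.
Expected occupied = 279 × 0.27976 = 78.05 ≈ 78.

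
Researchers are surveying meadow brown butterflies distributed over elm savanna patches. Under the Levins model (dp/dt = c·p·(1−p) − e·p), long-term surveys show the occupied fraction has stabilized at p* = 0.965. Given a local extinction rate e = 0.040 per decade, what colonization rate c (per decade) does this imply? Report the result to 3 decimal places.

At equilibrium c(1−p*) = e, so c = e/(1−p*).
c = 0.040/(1 − 0.965) = 0.040/0.0350 = 1.1429.

1.143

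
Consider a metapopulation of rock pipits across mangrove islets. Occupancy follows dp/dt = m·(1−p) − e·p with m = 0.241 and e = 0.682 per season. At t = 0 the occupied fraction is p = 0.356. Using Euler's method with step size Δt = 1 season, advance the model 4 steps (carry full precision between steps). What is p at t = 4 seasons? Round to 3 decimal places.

Update rule: p ← p + [m·(1−p) − e·p]·Δt with Δt = 1.
p: 0.35600 → 0.26841  (Δp = -0.08759)
p: 0.26841 → 0.26167  (Δp = -0.00674)
p: 0.26167 → 0.26115  (Δp = -0.00052)
p: 0.26115 → 0.26111  (Δp = -0.00004)

0.261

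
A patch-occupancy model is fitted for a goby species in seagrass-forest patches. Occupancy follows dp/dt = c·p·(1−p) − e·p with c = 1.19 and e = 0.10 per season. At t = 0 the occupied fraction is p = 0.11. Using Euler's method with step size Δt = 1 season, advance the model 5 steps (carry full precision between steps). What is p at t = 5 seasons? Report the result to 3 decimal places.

Update rule: p ← p + [c·p·(1−p) − e·p]·Δt with Δt = 1.
t = 1: p = 0.11000 + (+0.10550) = 0.21550
t = 2: p = 0.21550 + (+0.17963) = 0.39513
t = 3: p = 0.39513 + (+0.24490) = 0.64003
t = 4: p = 0.64003 + (+0.21016) = 0.85019
t = 5: p = 0.85019 + (+0.06654) = 0.91674

0.917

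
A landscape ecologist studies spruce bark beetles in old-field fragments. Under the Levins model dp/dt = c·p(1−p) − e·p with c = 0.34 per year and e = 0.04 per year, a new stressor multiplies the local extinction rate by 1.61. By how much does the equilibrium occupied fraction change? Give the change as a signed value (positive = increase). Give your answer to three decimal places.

-0.072

Before: p* = 1 − 0.04/0.34 = 0.8824.
After the change, c = 0.34, e = 0.0644, so p* = 1 − 0.0644/0.34 = 0.8106.
Δp* = 0.8106 − 0.8824 = -0.0718.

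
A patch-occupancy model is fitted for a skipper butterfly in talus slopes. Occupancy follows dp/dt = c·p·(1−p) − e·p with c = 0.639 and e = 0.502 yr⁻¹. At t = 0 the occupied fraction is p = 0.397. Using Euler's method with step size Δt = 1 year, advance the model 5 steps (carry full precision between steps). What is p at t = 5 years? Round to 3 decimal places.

0.270

Update rule: p ← p + [c·p·(1−p) − e·p]·Δt with Δt = 1.
t = 1: p = 0.39700 + (-0.04632) = 0.35068
t = 2: p = 0.35068 + (-0.03054) = 0.32014
t = 3: p = 0.32014 + (-0.02163) = 0.29851
t = 4: p = 0.29851 + (-0.01604) = 0.28246
t = 5: p = 0.28246 + (-0.01229) = 0.27018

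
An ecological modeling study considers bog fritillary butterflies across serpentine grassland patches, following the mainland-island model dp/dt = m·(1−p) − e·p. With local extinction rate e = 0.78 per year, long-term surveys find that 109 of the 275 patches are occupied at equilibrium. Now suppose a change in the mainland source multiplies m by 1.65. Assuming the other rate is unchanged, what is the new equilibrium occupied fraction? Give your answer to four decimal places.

0.5200

Observed p* = 109/275 = 0.39636.
Balance m(1−p*) = e·p* gives m = e·p*/(1−p*) = 0.78×0.39636/0.60364 = 0.51216.
New p* = m/(m+e) = 0.84506/(0.84506+0.78000) = 0.52002.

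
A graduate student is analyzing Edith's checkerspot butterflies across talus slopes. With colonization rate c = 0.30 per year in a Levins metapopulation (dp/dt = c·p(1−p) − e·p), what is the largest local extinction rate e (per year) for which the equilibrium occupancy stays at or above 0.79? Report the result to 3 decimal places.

1 − e/c ≥ 0.79 ⇒ e ≤ c(1 − 0.79) = 0.30 × 0.2100.
e_max = 0.0630.

0.063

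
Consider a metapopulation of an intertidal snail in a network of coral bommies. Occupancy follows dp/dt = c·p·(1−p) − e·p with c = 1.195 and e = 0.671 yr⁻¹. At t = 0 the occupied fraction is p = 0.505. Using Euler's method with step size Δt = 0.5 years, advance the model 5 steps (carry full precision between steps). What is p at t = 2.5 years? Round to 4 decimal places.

0.4510

Update rule: p ← p + [c·p·(1−p) − e·p]·Δt with Δt = 0.5.
t = 0.5: p = 0.50500 + (-0.02007) = 0.48493
t = 1: p = 0.48493 + (-0.01346) = 0.47148
t = 1.5: p = 0.47148 + (-0.00929) = 0.46219
t = 2: p = 0.46219 + (-0.00654) = 0.45564
t = 2.5: p = 0.45564 + (-0.00467) = 0.45097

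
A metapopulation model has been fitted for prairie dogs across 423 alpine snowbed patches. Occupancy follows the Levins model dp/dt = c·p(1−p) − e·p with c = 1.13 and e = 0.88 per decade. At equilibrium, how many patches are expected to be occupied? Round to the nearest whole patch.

p* = 1 − e/c = 1 − 0.88/1.13 = 0.2212.
Expected occupied patches = N × p* = 423 × 0.2212 = 93.58 ≈ 94.

94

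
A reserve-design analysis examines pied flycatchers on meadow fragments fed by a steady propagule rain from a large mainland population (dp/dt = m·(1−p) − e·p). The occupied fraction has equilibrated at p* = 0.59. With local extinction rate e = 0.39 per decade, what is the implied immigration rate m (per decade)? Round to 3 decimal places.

0.561

At equilibrium m(1−p*) = e·p*, so m = e·p*/(1−p*).
m = 0.39 × 0.59 / 0.4100 = 0.2301/0.4100 = 0.5612.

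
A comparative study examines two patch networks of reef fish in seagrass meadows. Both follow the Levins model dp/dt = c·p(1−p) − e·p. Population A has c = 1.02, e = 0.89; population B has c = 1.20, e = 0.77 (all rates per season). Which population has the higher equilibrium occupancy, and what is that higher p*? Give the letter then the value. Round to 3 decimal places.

A: p*_A = 1 − 0.89/1.02 = 0.1275.
B: p*_B = 1 − 0.77/1.20 = 0.3583.
B is higher at 0.3583.

B, 0.358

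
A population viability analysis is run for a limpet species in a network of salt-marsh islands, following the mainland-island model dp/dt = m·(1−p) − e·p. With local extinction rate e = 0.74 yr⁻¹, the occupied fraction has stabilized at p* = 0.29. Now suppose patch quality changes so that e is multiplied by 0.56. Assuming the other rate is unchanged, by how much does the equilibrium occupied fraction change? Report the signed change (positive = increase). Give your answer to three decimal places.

Balance m(1−p*) = e·p* gives m = e·p*/(1−p*) = 0.74×0.29000/0.71000 = 0.30225.
New p* = m/(m+e) = 0.30225/(0.30225+0.41440) = 0.42175.
Δp* = 0.42175 − 0.29000 = +0.13175.

0.132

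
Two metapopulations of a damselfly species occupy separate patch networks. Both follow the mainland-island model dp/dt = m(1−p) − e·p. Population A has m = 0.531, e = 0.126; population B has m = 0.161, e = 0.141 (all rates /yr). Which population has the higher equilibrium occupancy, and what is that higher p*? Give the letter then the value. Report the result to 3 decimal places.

A, 0.808

A: p*_A = m/(m+e) = 0.531/0.6570 = 0.8082.
B: p*_B = 0.161/0.3020 = 0.5331.
A is higher at 0.8082.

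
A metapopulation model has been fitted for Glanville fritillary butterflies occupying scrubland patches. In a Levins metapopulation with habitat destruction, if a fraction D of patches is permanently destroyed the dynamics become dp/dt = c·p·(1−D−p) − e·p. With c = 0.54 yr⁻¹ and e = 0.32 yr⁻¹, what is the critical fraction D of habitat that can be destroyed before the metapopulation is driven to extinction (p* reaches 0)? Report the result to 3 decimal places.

0.407

The nontrivial equilibrium is p* = (1−D) − e/c; extinction occurs when this hits zero.
So D_crit = 1 − e/c = 1 − 0.32/0.54 = 1 − 0.5926 = 0.4074.
Note this equals the original equilibrium occupancy — the Levins extinction-debt result.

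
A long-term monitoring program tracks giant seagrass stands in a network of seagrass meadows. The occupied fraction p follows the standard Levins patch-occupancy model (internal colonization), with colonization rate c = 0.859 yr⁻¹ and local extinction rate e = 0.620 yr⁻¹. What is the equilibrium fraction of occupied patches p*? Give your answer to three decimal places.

0.278

At equilibrium, colonization balances extinction: c·p*·(1−p*) = e·p*.
So p* = 1 − e/c = 1 − 0.620/0.859 = 1 − 0.7218 = 0.2782.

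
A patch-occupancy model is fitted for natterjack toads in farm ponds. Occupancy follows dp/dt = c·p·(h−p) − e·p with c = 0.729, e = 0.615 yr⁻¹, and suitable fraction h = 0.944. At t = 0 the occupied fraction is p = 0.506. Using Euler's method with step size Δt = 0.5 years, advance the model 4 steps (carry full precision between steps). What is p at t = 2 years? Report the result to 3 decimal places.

Update rule: p ← p + [c·p·(h−p) − e·p]·Δt with Δt = 0.5.
step 1: Δp = -0.07481, p = 0.43119
step 2: Δp = -0.05199, p = 0.37920
step 3: Δp = -0.03854, p = 0.34066
step 4: Δp = -0.02984, p = 0.31082

0.311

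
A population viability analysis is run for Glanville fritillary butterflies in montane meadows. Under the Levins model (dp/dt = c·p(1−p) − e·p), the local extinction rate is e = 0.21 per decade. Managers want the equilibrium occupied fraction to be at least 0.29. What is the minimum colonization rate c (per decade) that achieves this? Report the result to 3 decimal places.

p* = 1 − e/c ≥ 0.29 requires e/c ≤ 0.7100, i.e. c ≥ e/0.7100.
c_min = 0.21/0.7100 = 0.2958.

0.296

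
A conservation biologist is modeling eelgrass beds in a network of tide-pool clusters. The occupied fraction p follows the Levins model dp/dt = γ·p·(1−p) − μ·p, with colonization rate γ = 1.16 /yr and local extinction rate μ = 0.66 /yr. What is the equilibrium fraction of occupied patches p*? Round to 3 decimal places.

0.431

Setting dp/dt = 0 and dividing through by p* gives γ·(1−p*) = μ.
So p* = 1 − μ/γ = 1 − 0.66/1.16 = 1 − 0.5690 = 0.4310.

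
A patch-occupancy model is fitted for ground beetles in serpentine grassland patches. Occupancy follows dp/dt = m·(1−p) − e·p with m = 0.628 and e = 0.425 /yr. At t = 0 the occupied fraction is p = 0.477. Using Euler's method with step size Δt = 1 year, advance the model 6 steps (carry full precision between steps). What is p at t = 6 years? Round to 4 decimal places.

Update rule: p ← p + [m·(1−p) − e·p]·Δt with Δt = 1.
p: 0.47700 → 0.60272  (Δp = +0.12572)
p: 0.60272 → 0.59606  (Δp = -0.00666)
p: 0.59606 → 0.59641  (Δp = +0.00035)
p: 0.59641 → 0.59639  (Δp = -0.00002)
p: 0.59639 → 0.59639  (Δp = +0.00000)
p: 0.59639 → 0.59639  (Δp = -0.00000)

0.5964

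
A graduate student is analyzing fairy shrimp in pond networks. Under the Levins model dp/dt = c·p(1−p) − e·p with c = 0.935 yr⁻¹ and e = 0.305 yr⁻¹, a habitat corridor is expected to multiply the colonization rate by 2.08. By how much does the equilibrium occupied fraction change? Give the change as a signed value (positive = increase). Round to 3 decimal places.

Before: p* = 1 − 0.305/0.935 = 0.6738.
After the change, c = 1.9448, e = 0.305, so p* = 1 − 0.305/1.9448 = 0.8432.
Δp* = 0.8432 − 0.6738 = +0.1694.

0.169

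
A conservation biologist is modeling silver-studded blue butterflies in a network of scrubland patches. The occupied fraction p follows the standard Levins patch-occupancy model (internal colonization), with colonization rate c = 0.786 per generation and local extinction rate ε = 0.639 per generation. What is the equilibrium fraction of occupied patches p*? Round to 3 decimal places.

0.187

Setting dp/dt = 0 and dividing through by p* gives c·(1−p*) = ε.
So p* = 1 − ε/c = 1 − 0.639/0.786 = 1 − 0.8130 = 0.1870.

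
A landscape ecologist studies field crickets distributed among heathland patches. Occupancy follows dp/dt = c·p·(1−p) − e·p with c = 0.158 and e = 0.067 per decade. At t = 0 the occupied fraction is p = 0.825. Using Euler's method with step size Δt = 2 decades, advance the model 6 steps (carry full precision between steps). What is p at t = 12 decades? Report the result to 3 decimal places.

0.629

Update rule: p ← p + [c·p·(1−p) − e·p]·Δt with Δt = 2.
step 1: Δp = -0.06493, p = 0.76007
step 2: Δp = -0.04422, p = 0.71585
step 3: Δp = -0.03165, p = 0.68420
step 4: Δp = -0.02341, p = 0.66080
step 5: Δp = -0.01772, p = 0.64308
step 6: Δp = -0.01364, p = 0.62944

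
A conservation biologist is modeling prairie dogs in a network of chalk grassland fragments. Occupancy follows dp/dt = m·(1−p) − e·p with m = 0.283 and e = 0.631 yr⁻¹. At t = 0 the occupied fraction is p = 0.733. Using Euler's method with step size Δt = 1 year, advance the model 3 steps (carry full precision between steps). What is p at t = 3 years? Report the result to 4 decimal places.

0.3099

Update rule: p ← p + [m·(1−p) − e·p]·Δt with Δt = 1.
p: 0.73300 → 0.34604  (Δp = -0.38696)
p: 0.34604 → 0.31276  (Δp = -0.03328)
p: 0.31276 → 0.30990  (Δp = -0.00286)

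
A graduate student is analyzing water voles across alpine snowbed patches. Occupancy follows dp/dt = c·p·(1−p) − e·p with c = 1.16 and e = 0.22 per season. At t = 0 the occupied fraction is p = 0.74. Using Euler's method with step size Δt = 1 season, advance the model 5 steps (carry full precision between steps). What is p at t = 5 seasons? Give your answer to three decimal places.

Update rule: p ← p + [c·p·(1−p) − e·p]·Δt with Δt = 1.
  1  |  dp/dt·Δt = +0.060384  |  p_1 = 0.800384
  2  |  dp/dt·Δt = +0.009248  |  p_2 = 0.809632
  3  |  dp/dt·Δt = +0.000669  |  p_3 = 0.810301
  4  |  dp/dt·Δt = +0.000041  |  p_4 = 0.810342
  5  |  dp/dt·Δt = +0.000002  |  p_5 = 0.810345

0.810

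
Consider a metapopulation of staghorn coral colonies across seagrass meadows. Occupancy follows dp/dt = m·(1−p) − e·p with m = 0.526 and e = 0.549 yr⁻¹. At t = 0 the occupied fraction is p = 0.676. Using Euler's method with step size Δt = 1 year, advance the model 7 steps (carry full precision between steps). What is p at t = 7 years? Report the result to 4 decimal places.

Update rule: p ← p + [m·(1−p) − e·p]·Δt with Δt = 1.
  1  |  dp/dt·Δt = -0.200700  |  p_1 = 0.475300
  2  |  dp/dt·Δt = +0.015053  |  p_2 = 0.490352
  3  |  dp/dt·Δt = -0.001129  |  p_3 = 0.489224
  4  |  dp/dt·Δt = +0.000085  |  p_4 = 0.489308
  5  |  dp/dt·Δt = -0.000006  |  p_5 = 0.489302
  6  |  dp/dt·Δt = +0.000000  |  p_6 = 0.489302
  7  |  dp/dt·Δt = -0.000000  |  p_7 = 0.489302

0.4893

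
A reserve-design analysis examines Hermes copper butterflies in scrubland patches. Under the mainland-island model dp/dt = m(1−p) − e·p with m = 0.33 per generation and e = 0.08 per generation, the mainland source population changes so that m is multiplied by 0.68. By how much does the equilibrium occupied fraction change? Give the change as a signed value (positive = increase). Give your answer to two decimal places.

Before: p* = 0.33/(0.33+0.08) = 0.8049.
After: m = 0.2244, e = 0.08; p* = 0.2244/0.3044 = 0.7372.
Δp* = 0.7372 − 0.8049 = -0.0677.

-0.07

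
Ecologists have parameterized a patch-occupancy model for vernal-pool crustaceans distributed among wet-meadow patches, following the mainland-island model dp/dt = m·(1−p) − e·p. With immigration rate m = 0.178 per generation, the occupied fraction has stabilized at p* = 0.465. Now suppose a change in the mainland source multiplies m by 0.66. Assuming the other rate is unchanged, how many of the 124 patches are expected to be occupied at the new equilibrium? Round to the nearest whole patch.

45

Balance m(1−p*) = e·p* gives e = m(1−p*)/p* = 0.178×0.53500/0.46500 = 0.20480.
New p* = m/(m+e) = 0.11748/(0.11748+0.20480) = 0.36453.
Expected occupied = 124 × 0.36453 = 45.20 ≈ 45.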